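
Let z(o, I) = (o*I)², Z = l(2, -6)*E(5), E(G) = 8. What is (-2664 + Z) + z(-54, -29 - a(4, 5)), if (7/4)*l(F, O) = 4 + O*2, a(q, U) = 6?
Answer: 24985796/7 ≈ 3.5694e+6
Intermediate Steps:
l(F, O) = 16/7 + 8*O/7 (l(F, O) = 4*(4 + O*2)/7 = 4*(4 + 2*O)/7 = 16/7 + 8*O/7)
Z = -256/7 (Z = (16/7 + (8/7)*(-6))*8 = (16/7 - 48/7)*8 = -32/7*8 = -256/7 ≈ -36.571)
z(o, I) = I²*o² (z(o, I) = (I*o)² = I²*o²)
(-2664 + Z) + z(-54, -29 - a(4, 5)) = (-2664 - 256/7) + (-29 - 1*6)²*(-54)² = -18904/7 + (-29 - 6)²*2916 = -18904/7 + (-35)²*2916 = -18904/7 + 1225*2916 = -18904/7 + 3572100 = 24985796/7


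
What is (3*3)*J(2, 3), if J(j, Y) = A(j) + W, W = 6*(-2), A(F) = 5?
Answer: -63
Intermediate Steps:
W = -12
J(j, Y) = -7 (J(j, Y) = 5 - 12 = -7)
(3*3)*J(2, 3) = (3*3)*(-7) = 9*(-7) = -63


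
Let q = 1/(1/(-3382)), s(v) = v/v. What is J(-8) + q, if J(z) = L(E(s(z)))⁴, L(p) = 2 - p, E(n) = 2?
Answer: -3382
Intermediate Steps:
s(v) = 1
q = -3382 (q = 1/(-1/3382) = -3382)
J(z) = 0 (J(z) = (2 - 1*2)⁴ = (2 - 2)⁴ = 0⁴ = 0)
J(-8) + q = 0 - 3382 = -3382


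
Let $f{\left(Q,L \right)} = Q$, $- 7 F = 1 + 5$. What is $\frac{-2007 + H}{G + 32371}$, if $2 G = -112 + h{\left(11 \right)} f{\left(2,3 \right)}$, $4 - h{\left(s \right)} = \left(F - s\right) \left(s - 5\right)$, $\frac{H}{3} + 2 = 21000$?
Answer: $\frac{142303}{75577} \approx 1.8829$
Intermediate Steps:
$F = - \frac{6}{7}$ ($F = - \frac{1 + 5}{7} = \left(- \frac{1}{7}\right) 6 = - \frac{6}{7} \approx -0.85714$)
$H = 62994$ ($H = -6 + 3 \cdot 21000 = -6 + 63000 = 62994$)
$h{\left(s \right)} = 4 - \left(-5 + s\right) \left(- \frac{6}{7} - s\right)$ ($h{\left(s \right)} = 4 - \left(- \frac{6}{7} - s\right) \left(s - 5\right) = 4 - \left(- \frac{6}{7} - s\right) \left(-5 + s\right) = 4 - \left(-5 + s\right) \left(- \frac{6}{7} - s\right)$)
$G = \frac{134}{7}$ ($G = \frac{-112 + \left(- \frac{2}{7} + 11^{2} - \frac{319}{7}\right) 2}{2} = \frac{-112 + \left(- \frac{2}{7} + 121 - \frac{319}{7}\right) 2}{2} = \frac{-112 + \frac{526}{7} \cdot 2}{2} = \frac{-112 + \frac{1052}{7}}{2} = \frac{1}{2} \cdot \frac{268}{7} = \frac{134}{7} \approx 19.143$)
$\frac{-2007 + H}{G + 32371} = \frac{-2007 + 62994}{\frac{134}{7} + 32371} = \frac{60987}{\frac{226731}{7}} = 60987 \cdot \frac{7}{226731} = \frac{142303}{75577}$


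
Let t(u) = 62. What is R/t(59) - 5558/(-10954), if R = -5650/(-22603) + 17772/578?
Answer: 1117248261041/1109094017129 ≈ 1.0074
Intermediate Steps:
R = 202483108/6532267 (R = -5650*(-1/22603) + 17772*(1/578) = 5650/22603 + 8886/289 = 202483108/6532267 ≈ 30.997)
R/t(59) - 5558/(-10954) = (202483108/6532267)/62 - 5558/(-10954) = (202483108/6532267)*(1/62) - 5558*(-1/10954) = 101241554/202500277 + 2779/5477 = 1117248261041/1109094017129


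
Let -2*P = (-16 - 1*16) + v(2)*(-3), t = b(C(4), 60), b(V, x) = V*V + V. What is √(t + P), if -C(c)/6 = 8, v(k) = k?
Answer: 5*√91 ≈ 47.697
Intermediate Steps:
C(c) = -48 (C(c) = -6*8 = -48)
b(V, x) = V + V² (b(V, x) = V² + V = V + V²)
t = 2256 (t = -48*(1 - 48) = -48*(-47) = 2256)
P = 19 (P = -((-16 - 1*16) + 2*(-3))/2 = -((-16 - 16) - 6)/2 = -(-32 - 6)/2 = -½*(-38) = 19)
√(t + P) = √(2256 + 19) = √2275 = 5*√91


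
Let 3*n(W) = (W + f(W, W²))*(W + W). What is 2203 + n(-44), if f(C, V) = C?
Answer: 14353/3 ≈ 4784.3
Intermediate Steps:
n(W) = 4*W²/3 (n(W) = ((W + W)*(W + W))/3 = ((2*W)*(2*W))/3 = (4*W²)/3 = 4*W²/3)
2203 + n(-44) = 2203 + (4/3)*(-44)² = 2203 + (4/3)*1936 = 2203 + 7744/3 = 14353/3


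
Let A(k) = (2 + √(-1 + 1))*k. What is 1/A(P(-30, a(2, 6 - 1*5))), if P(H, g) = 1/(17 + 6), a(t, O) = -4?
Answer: 23/2 ≈ 11.500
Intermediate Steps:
P(H, g) = 1/23
A(k) = 2*k (A(k) = (2 + √0)*k = (2 + 0)*k = 2*k)
1/A(P(-30, a(2, 6 - 1*5))) = 1/(2*(1/23)) = 1/(2/23) = 23/2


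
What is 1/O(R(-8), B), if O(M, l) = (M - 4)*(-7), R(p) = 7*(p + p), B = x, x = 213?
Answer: 1/812 ≈ 0.0012315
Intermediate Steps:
B = 213
R(p) = 14*p (R(p) = 7*(2*p) = 14*p)
O(M, l) = 28 - 7*M (O(M, l) = (-4 + M)*(-7) = 28 - 7*M)
1/O(R(-8), B) = 1/(28 - 98*(-8)) = 1/(28 - 7*(-112)) = 1/(28 + 784) = 1/812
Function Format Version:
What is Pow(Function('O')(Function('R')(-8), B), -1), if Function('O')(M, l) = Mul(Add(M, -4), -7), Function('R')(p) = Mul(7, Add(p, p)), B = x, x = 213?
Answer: Rational(1, 812) ≈ 0.0012315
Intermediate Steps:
B = 213
Function('R')(p) = Mul(14, p) (Function('R')(p) = Mul(7, Mul(2, p)) = Mul(14, p))
Function('O')(M, l) = Add(28, Mul(-7, M)) (Function('O')(M, l) = Mul(Add(-4, M), -7) = Add(28, Mul(-7, M)))
Pow(Function('O')(Function('R')(-8), B), -1) = Pow(Add(28, Mul(-7, Mul(14, -8))), -1) = Pow(Add(28, Mul(-7, -112)), -1) = Pow(Add(28, 784), -1) = Pow(812, -1) = Rational(1, 812)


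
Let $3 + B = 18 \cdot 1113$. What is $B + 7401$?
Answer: $27432$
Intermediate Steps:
$B = 20031$ ($B = -3 + 18 \cdot 1113 = -3 + 20034 = 20031$)
$B + 7401 = 20031 + 7401 = 27432$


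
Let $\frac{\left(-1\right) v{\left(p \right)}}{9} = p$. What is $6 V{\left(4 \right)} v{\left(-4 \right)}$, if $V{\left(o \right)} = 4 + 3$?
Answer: $1512$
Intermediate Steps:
$v{\left(p \right)} = - 9 p$
$V{\left(o \right)} = 7$
$6 V{\left(4 \right)} v{\left(-4 \right)} = 6 \cdot 7 \left(\left(-9\right) \left(-4\right)\right) = 42 \cdot 36 = 1512$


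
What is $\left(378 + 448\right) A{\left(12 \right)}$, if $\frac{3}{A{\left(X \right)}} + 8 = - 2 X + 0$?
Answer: $- \frac{1239}{16} \approx -77.438$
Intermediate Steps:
$A{\left(X \right)} = \frac{3}{-8 - 2 X}$ ($A{\left(X \right)} = \frac{3}{-8 + \left(- 2 X + 0\right)} = \frac{3}{-8 - 2 X}$)
$\left(378 + 448\right) A{\left(12 \right)} = \left(378 + 448\right) \left(- \frac{3}{8 + 2 \cdot 12}\right) = 826 \left(- \frac{3}{8 + 24}\right) = 826 \left(- \frac{3}{32}\right) = - \frac{1239}{16}$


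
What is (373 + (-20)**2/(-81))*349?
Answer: 10404737/81 ≈ 1.2845e+5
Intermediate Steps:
(373 + (-20)**2/(-81))*349 = (373 + 400*(-1/81))*349 = (373 - 400/81)*349 = (29813/81)*349 = 10404737/81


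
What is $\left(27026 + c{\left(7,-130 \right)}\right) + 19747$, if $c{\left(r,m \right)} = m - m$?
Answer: $46773$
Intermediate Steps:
$c{\left(r,m \right)} = 0$
$\left(27026 + c{\left(7,-130 \right)}\right) + 19747 = \left(27026 + 0\right) + 19747 = 27026 + 19747 = 46773$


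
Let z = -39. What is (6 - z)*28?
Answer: 1260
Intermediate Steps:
(6 - z)*28 = (6 - 1*(-39))*28 = (6 + 39)*28 = 45*28 = 1260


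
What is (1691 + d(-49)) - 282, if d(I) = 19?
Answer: 1428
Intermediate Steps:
(1691 + d(-49)) - 282 = (1691 + 19) - 282 = 1710 - 282 = 1428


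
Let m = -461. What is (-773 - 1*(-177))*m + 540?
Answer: 275296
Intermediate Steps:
(-773 - 1*(-177))*m + 540 = (-773 - 1*(-177))*(-461) + 540 = (-773 + 177)*(-461) + 540 = -596*(-461) + 540 = 274756 + 540 = 275296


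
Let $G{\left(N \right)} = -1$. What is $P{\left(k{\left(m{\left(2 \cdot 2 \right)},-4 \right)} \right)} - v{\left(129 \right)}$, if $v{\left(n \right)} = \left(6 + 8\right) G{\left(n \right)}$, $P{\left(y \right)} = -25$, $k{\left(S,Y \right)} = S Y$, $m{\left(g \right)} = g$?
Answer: $-11$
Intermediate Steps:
$v{\left(n \right)} = -14$ ($v{\left(n \right)} = \left(6 + 8\right) \left(-1\right) = 14 \left(-1\right) = -14$)
$P{\left(k{\left(m{\left(2 \cdot 2 \right)},-4 \right)} \right)} - v{\left(129 \right)} = -25 - -14 = -25 + 14 = -11$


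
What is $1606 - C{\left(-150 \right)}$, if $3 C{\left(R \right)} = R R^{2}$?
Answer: $1126606$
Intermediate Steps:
$C{\left(R \right)} = \frac{R^{3}}{3}$ ($C{\left(R \right)} = \frac{R R^{2}}{3} = \frac{R^{3}}{3}$)
$1606 - C{\left(-150 \right)} = 1606 - \frac{\left(-150\right)^{3}}{3} = 1606 - \frac{1}{3} \left(-3375000\right) = 1606 - -1125000 = 1606 + 1125000 = 1126606$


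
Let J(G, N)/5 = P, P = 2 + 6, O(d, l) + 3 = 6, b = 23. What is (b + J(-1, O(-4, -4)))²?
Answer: 3969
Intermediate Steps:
O(d, l) = 3 (O(d, l) = -3 + 6 = 3)
P = 8
J(G, N) = 40 (J(G, N) = 5*8 = 40)
(b + J(-1, O(-4, -4)))² = (23 + 40)² = 63² = 3969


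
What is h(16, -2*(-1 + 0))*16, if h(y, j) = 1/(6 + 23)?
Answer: 16/29 ≈ 0.55172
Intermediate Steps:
h(y, j) = 1/29
h(16, -2*(-1 + 0))*16 = (1/29)*16 = 16/29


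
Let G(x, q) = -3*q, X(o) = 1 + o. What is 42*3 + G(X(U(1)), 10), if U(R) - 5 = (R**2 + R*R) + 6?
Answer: 96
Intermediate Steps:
U(R) = 11 + 2*R**2 (U(R) = 5 + ((R**2 + R*R) + 6) = 5 + ((R**2 + R**2) + 6) = 5 + (2*R**2 + 6) = 5 + (6 + 2*R**2) = 11 + 2*R**2)
42*3 + G(X(U(1)), 10) = 42*3 - 3*10 = 126 - 30 = 96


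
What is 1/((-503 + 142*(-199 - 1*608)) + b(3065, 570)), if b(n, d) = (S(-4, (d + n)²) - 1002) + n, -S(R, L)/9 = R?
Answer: -1/112998 ≈ -8.8497e-6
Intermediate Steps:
S(R, L) = -9*R
b(n, d) = -966 + n (b(n, d) = (-9*(-4) - 1002) + n = (36 - 1002) + n = -966 + n)
1/((-503 + 142*(-199 - 1*608)) + b(3065, 570)) = 1/((-503 + 142*(-199 - 1*608)) + (-966 + 3065)) = 1/((-503 + 142*(-199 - 608)) + 2099) = 1/((-503 + 142*(-807)) + 2099) = 1/((-503 - 114594) + 2099) = 1/(-115097 + 2099) = 1/(-112998) = -1/112998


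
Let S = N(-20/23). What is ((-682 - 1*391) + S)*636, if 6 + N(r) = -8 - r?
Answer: -15887916/23 ≈ -6.9078e+5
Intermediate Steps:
N(r) = -14 - r (N(r) = -6 + (-8 - r) = -14 - r)
S = -302/23 (S = -14 - (-20)/23 = -14 - 1*(-20/23) = -14 + 20/23 = -302/23 ≈ -13.130)
((-682 - 1*391) + S)*636 = ((-682 - 1*391) - 302/23)*636 = ((-682 - 391) - 302/23)*636 = (-1073 - 302/23)*636 = -24981/23*636 = -15887916/23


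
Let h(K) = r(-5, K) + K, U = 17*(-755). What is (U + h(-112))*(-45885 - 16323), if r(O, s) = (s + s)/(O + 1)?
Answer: 801923328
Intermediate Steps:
U = -12835
r(O, s) = 2*s/(1 + O) (r(O, s) = (2*s)/(1 + O) = 2*s/(1 + O))
h(K) = K/2 (h(K) = 2*K/(1 - 5) + K = 2*K/(-4) + K = 2*K*(-1/4) + K = -K/2 + K = K/2)
(U + h(-112))*(-45885 - 16323) = (-12835 + (1/2)*(-112))*(-45885 - 16323) = (-12835 - 56)*(-62208) = -12891*(-62208) = 801923328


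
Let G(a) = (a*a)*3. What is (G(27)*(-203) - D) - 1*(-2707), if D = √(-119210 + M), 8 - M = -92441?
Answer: -441254 - I*√26761 ≈ -4.4125e+5 - 163.59*I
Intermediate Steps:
G(a) = 3*a² (G(a) = a²*3 = 3*a²)
M = 92449 (M = 8 - 1*(-92441) = 8 + 92441 = 92449)
D = I*√26761 (D = √(-119210 + 92449) = √(-26761) = I*√26761 ≈ 163.59*I)
(G(27)*(-203) - D) - 1*(-2707) = ((3*27²)*(-203) - I*√26761) - 1*(-2707) = ((3*729)*(-203) - I*√26761) + 2707 = (2187*(-203) - I*√26761) + 2707 = (-443961 - I*√26761) + 2707 = -441254 - I*√26761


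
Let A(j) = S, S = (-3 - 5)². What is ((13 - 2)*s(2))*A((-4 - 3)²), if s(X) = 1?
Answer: 704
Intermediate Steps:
S = 64 (S = (-8)² = 64)
A(j) = 64
((13 - 2)*s(2))*A((-4 - 3)²) = ((13 - 2)*1)*64 = (11*1)*64 = 11*64 = 704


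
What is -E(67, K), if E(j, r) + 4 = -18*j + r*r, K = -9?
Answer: 1129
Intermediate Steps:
E(j, r) = -4 + r² - 18*j (E(j, r) = -4 + (-18*j + r*r) = -4 + (-18*j + r²) = -4 + (r² - 18*j) = -4 + r² - 18*j)
-E(67, K) = -(-4 + (-9)² - 18*67) = -(-4 + 81 - 1206) = -1*(-1129) = 1129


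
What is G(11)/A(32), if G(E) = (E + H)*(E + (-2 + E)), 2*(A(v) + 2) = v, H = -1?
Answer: 100/7 ≈ 14.286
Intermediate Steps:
A(v) = -2 + v/2
G(E) = (-1 + E)*(-2 + 2*E) (G(E) = (E - 1)*(E + (-2 + E)) = (-1 + E)*(-2 + 2*E))
G(11)/A(32) = (2 - 4*11 + 2*11**2)/(-2 + (1/2)*32) = (2 - 44 + 2*121)/(-2 + 16) = (2 - 44 + 242)/14 = 200*(1/14) = 100/7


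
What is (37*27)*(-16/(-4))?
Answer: 3996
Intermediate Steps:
(37*27)*(-16/(-4)) = 999*(-16*(-¼)) = 999*4 = 3996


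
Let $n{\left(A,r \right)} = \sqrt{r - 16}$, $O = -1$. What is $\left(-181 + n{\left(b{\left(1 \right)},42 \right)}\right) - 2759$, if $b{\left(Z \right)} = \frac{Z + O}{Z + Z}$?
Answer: $-2940 + \sqrt{26} \approx -2934.9$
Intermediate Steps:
$b{\left(Z \right)} = \frac{-1 + Z}{2 Z}$ ($b{\left(Z \right)} = \frac{Z - 1}{Z + Z} = \frac{-1 + Z}{2 Z}$)
$n{\left(A,r \right)} = \sqrt{-16 + r}$
$\left(-181 + n{\left(b{\left(1 \right)},42 \right)}\right) - 2759 = \left(-181 + \sqrt{-16 + 42}\right) - 2759 = \left(-181 + \sqrt{26}\right) - 2759 = -2940 + \sqrt{26}$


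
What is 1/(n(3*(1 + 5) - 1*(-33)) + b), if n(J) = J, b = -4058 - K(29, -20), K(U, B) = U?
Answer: -1/4036 ≈ -0.00024777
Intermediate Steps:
b = -4087 (b = -4058 - 1*29 = -4058 - 29 = -4087)
1/(n(3*(1 + 5) - 1*(-33)) + b) = 1/((3*(1 + 5) - 1*(-33)) - 4087) = 1/((3*6 + 33) - 4087) = 1/((18 + 33) - 4087) = 1/(51 - 4087) = 1/(-4036) = -1/4036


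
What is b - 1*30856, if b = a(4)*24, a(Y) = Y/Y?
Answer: -30832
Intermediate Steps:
a(Y) = 1
b = 24 (b = 1*24 = 24)
b - 1*30856 = 24 - 1*30856 = 24 - 30856 = -30832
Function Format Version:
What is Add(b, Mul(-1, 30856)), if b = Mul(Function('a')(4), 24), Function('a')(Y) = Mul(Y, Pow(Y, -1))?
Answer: -30832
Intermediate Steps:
Function('a')(Y) = 1
b = 24 (b = Mul(1, 24) = 24)
Add(b, Mul(-1, 30856)) = Add(24, Mul(-1, 30856)) = Add(24, -30856) = -30832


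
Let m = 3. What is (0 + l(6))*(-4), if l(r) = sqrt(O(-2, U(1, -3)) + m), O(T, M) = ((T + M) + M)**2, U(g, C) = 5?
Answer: -4*sqrt(67) ≈ -32.741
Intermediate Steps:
O(T, M) = (T + 2*M)**2 (O(T, M) = ((M + T) + M)**2 = (T + 2*M)**2)
l(r) = sqrt(67) (l(r) = sqrt((-2 + 2*5)**2 + 3) = sqrt((-2 + 10)**2 + 3) = sqrt(8**2 + 3) = sqrt(64 + 3) = sqrt(67))
(0 + l(6))*(-4) = (0 + sqrt(67))*(-4) = sqrt(67)*(-4) = -4*sqrt(67)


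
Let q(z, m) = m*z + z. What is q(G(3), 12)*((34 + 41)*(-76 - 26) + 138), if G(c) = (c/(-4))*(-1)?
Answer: -73242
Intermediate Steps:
G(c) = c/4 (G(c) = -c/4*(-1) = c/4)
q(z, m) = z + m*z
q(G(3), 12)*((34 + 41)*(-76 - 26) + 138) = (((¼)*3)*(1 + 12))*((34 + 41)*(-76 - 26) + 138) = ((¾)*13)*(75*(-102) + 138) = 39*(-7650 + 138)/4 = (39/4)*(-7512) = -73242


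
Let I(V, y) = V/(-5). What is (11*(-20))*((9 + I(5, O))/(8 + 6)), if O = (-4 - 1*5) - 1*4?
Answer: -880/7 ≈ -125.71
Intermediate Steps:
O = -13 (O = (-4 - 5) - 4 = -9 - 4 = -13)
I(V, y) = -V/5 (I(V, y) = V*(-⅕) = -V/5)
(11*(-20))*((9 + I(5, O))/(8 + 6)) = (11*(-20))*((9 - ⅕*5)/(8 + 6)) = -220*(9 - 1)/14 = -1760/14 = -220*4/7 = -880/7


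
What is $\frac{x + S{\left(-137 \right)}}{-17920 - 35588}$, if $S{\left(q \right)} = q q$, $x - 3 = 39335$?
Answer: $- \frac{2767}{2548} \approx -1.0859$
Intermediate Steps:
$x = 39338$ ($x = 3 + 39335 = 39338$)
$S{\left(q \right)} = q^{2}$
$\frac{x + S{\left(-137 \right)}}{-17920 - 35588} = \frac{39338 + \left(-137\right)^{2}}{-17920 - 35588} = \frac{39338 + 18769}{-53508} = 58107 \left(- \frac{1}{53508}\right) = - \frac{2767}{2548}$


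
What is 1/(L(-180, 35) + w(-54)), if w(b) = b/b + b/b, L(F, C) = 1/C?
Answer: 35/71 ≈ 0.49296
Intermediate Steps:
w(b) = 2 (w(b) = 1 + 1 = 2)
1/(L(-180, 35) + w(-54)) = 1/(1/35 + 2) = 1/(71/35) = 35/71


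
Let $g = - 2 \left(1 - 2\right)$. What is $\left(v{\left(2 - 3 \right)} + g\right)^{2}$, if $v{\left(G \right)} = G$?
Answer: $1$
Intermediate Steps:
$g = 2$ ($g = \left(-2\right) \left(-1\right) = 2$)
$\left(v{\left(2 - 3 \right)} + g\right)^{2} = \left(\left(2 - 3\right) + 2\right)^{2} = \left(-1 + 2\right)^{2} = 1^{2} = 1$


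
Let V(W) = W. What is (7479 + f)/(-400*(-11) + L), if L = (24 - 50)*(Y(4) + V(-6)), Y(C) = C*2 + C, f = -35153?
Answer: -13837/2122 ≈ -6.5207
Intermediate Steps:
Y(C) = 3*C (Y(C) = 2*C + C = 3*C)
L = -156 (L = (24 - 50)*(3*4 - 6) = -26*(12 - 6) = -26*6 = -156)
(7479 + f)/(-400*(-11) + L) = (7479 - 35153)/(-400*(-11) - 156) = -27674/(4400 - 156) = -27674/4244 = -27674*1/4244 = -13837/2122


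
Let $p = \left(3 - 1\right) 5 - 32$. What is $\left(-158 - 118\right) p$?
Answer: $6072$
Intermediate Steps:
$p = -22$ ($p = 2 \cdot 5 - 32 = 10 - 32 = -22$)
$\left(-158 - 118\right) p = \left(-158 - 118\right) \left(-22\right) = \left(-276\right) \left(-22\right) = 6072$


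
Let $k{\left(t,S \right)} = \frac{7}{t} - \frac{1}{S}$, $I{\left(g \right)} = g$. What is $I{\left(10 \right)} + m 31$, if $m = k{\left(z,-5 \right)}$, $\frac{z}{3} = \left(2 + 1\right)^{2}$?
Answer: $\frac{3272}{135} \approx 24.237$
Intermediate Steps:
$z = 27$ ($z = 3 \left(2 + 1\right)^{2} = 3 \cdot 3^{2} = 3 \cdot 9 = 27$)
$k{\left(t,S \right)} = - \frac{1}{S} + \frac{7}{t}$
$m = \frac{62}{135}$ ($m = - \frac{1}{-5} + \frac{7}{27} = \left(-1\right) \left(- \frac{1}{5}\right) + 7 \cdot \frac{1}{27} = \frac{1}{5} + \frac{7}{27} = \frac{62}{135} \approx 0.45926$)
$I{\left(10 \right)} + m 31 = 10 + \frac{62}{135} \cdot 31 = 10 + \frac{1922}{135} = \frac{3272}{135}$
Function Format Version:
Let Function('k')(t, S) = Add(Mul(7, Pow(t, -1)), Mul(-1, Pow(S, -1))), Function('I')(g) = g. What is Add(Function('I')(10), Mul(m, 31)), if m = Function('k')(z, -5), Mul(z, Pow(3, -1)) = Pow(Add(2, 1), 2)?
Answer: Rational(3272, 135) ≈ 24.237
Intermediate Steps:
z = 27 (z = Mul(3, Pow(Add(2, 1), 2)) = Mul(3, Pow(3, 2)) = Mul(3, 9) = 27)
Function('k')(t, S) = Add(Mul(-1, Pow(S, -1)), Mul(7, Pow(t, -1)))
m = Rational(62, 135) (m = Add(Mul(-1, Pow(-5, -1)), Mul(7, Pow(27, -1))) = Add(Mul(-1, Rational(-1, 5)), Mul(7, Rational(1, 27))) = Add(Rational(1, 5), Rational(7, 27)) = Rational(62, 135) ≈ 0.45926)
Add(Function('I')(10), Mul(m, 31)) = Add(10, Mul(Rational(62, 135), 31)) = Add(10, Rational(1922, 135)) = Rational(3272, 135)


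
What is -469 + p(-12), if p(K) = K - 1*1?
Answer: -482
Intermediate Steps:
p(K) = -1 + K (p(K) = K - 1 = -1 + K)
-469 + p(-12) = -469 + (-1 - 12) = -469 - 13 = -482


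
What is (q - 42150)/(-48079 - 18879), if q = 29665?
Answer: 12485/66958 ≈ 0.18646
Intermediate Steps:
(q - 42150)/(-48079 - 18879) = (29665 - 42150)/(-48079 - 18879) = -12485/(-66958) = -12485*(-1/66958) = 12485/66958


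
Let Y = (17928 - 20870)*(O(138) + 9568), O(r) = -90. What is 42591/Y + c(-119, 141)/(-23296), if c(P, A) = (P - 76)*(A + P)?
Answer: 162955143/892296832 ≈ 0.18262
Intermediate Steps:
c(P, A) = (-76 + P)*(A + P)
Y = -27884276 (Y = (17928 - 20870)*(-90 + 9568) = -2942*9478 = -27884276)
42591/Y + c(-119, 141)/(-23296) = 42591/(-27884276) + ((-119)² - 76*141 - 76*(-119) + 141*(-119))/(-23296) = 42591*(-1/27884276) + (14161 - 10716 + 9044 - 16779)*(-1/23296) = -42591/27884276 - 4290*(-1/23296) = -42591/27884276 + 165/896 = 162955143/892296832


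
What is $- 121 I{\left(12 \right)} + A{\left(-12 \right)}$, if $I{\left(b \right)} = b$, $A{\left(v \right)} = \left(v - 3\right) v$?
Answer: $-1272$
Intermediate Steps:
$A{\left(v \right)} = v \left(-3 + v\right)$ ($A{\left(v \right)} = \left(-3 + v\right) v = v \left(-3 + v\right)$)
$- 121 I{\left(12 \right)} + A{\left(-12 \right)} = \left(-121\right) 12 - 12 \left(-3 - 12\right) = -1452 - -180 = -1452 + 180 = -1272$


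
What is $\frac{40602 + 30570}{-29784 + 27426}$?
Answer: $- \frac{3954}{131} \approx -30.183$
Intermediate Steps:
$\frac{40602 + 30570}{-29784 + 27426} = \frac{71172}{-2358} = 71172 \left(- \frac{1}{2358}\right) = - \frac{3954}{131}$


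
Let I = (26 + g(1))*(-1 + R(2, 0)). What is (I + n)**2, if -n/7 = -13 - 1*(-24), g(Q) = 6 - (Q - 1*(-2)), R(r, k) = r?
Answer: 2304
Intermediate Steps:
g(Q) = 4 - Q (g(Q) = 6 - (Q + 2) = 6 - (2 + Q) = 6 + (-2 - Q) = 4 - Q)
I = 29 (I = (26 + (4 - 1*1))*(-1 + 2) = (26 + (4 - 1))*1 = (26 + 3)*1 = 29*1 = 29)
n = -77 (n = -7*(-13 - 1*(-24)) = -7*(-13 + 24) = -7*11 = -77)
(I + n)**2 = (29 - 77)**2 = (-48)**2 = 2304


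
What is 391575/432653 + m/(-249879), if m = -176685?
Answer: 2525937170/1566824623 ≈ 1.6121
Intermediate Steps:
391575/432653 + m/(-249879) = 391575/432653 - 176685/(-249879) = 391575*(1/432653) - 176685*(-1/249879) = 17025/18811 + 58895/83293 = 2525937170/1566824623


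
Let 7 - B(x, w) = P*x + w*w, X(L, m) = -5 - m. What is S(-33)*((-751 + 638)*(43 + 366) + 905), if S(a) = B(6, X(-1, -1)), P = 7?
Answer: 2310912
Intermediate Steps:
B(x, w) = 7 - w² - 7*x (B(x, w) = 7 - (7*x + w*w) = 7 - (7*x + w²) = 7 - (w² + 7*x) = 7 + (-w² - 7*x) = 7 - w² - 7*x)
S(a) = -51 (S(a) = 7 - (-5 - 1*(-1))² - 7*6 = 7 - (-5 + 1)² - 42 = 7 - 1*(-4)² - 42 = 7 - 1*16 - 42 = 7 - 16 - 42 = -51)
S(-33)*((-751 + 638)*(43 + 366) + 905) = -51*((-751 + 638)*(43 + 366) + 905) = -51*(-113*409 + 905) = -51*(-46217 + 905) = -51*(-45312) = 2310912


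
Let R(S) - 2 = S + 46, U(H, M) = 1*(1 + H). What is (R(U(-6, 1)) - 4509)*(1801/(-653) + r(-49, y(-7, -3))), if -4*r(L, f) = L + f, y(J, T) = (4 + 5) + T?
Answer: -46613875/1306 ≈ -35692.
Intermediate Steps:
y(J, T) = 9 + T
U(H, M) = 1 + H
r(L, f) = -L/4 - f/4 (r(L, f) = -(L + f)/4 = -L/4 - f/4)
R(S) = 48 + S (R(S) = 2 + (S + 46) = 2 + (46 + S) = 48 + S)
(R(U(-6, 1)) - 4509)*(1801/(-653) + r(-49, y(-7, -3))) = ((48 + (1 - 6)) - 4509)*(1801/(-653) + (-1/4*(-49) - (9 - 3)/4)) = ((48 - 5) - 4509)*(1801*(-1/653) + (49/4 - 1/4*6)) = (43 - 4509)*(-1801/653 + (49/4 - 3/2)) = -4466*(-1801/653 + 43/4) = -4466*20875/2612 = -46613875/1306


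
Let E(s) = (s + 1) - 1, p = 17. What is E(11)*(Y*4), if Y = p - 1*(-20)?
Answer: 1628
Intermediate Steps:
E(s) = s (E(s) = (1 + s) - 1 = s)
Y = 37 (Y = 17 - 1*(-20) = 17 + 20 = 37)
E(11)*(Y*4) = 11*(37*4) = 11*148 = 1628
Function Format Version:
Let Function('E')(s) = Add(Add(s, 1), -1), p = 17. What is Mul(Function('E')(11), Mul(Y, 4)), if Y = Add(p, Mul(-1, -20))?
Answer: 1628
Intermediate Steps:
Function('E')(s) = s (Function('E')(s) = Add(Add(1, s), -1) = s)
Y = 37 (Y = Add(17, Mul(-1, -20)) = Add(17, 20) = 37)
Mul(Function('E')(11), Mul(Y, 4)) = Mul(11, Mul(37, 4)) = Mul(11, 148) = 1628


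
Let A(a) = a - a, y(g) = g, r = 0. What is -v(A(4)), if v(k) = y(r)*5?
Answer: 0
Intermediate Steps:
A(a) = 0
v(k) = 0 (v(k) = 0*5 = 0)
-v(A(4)) = -1*0 = 0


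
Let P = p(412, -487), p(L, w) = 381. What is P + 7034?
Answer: 7415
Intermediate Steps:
P = 381
P + 7034 = 381 + 7034 = 7415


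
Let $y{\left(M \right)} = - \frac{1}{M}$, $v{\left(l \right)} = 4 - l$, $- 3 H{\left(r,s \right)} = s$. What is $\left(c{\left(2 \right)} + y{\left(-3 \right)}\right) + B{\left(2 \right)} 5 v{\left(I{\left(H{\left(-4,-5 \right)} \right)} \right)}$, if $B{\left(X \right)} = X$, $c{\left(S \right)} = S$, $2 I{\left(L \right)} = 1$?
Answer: $\frac{112}{3} \approx 37.333$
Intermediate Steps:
$H{\left(r,s \right)} = - \frac{s}{3}$
$I{\left(L \right)} = \frac{1}{2}$ ($I{\left(L \right)} = \frac{1}{2} \cdot 1 = \frac{1}{2}$)
$\left(c{\left(2 \right)} + y{\left(-3 \right)}\right) + B{\left(2 \right)} 5 v{\left(I{\left(H{\left(-4,-5 \right)} \right)} \right)} = \left(2 - \frac{1}{-3}\right) + 2 \cdot 5 \left(4 - \frac{1}{2}\right) = \left(2 - - \frac{1}{3}\right) + 2 \cdot 5 \left(4 - \frac{1}{2}\right) = \left(2 + \frac{1}{3}\right) + 2 \cdot 5 \cdot \frac{7}{2} = \frac{7}{3} + 2 \cdot \frac{35}{2} = \frac{7}{3} + 35 = \frac{112}{3}$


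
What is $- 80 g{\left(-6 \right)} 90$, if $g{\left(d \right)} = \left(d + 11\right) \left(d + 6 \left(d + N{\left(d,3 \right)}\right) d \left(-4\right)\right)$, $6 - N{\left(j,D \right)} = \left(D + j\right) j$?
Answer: $93528000$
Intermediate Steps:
$N{\left(j,D \right)} = 6 - j \left(D + j\right)$ ($N{\left(j,D \right)} = 6 - \left(D + j\right) j = 6 - j \left(D + j\right)$)
$g{\left(d \right)} = \left(11 + d\right) \left(d - 4 d \left(36 - 12 d - 6 d^{2}\right)\right)$ ($g{\left(d \right)} = \left(d + 11\right) \left(d + 6 \left(d - \left(-6 + d^{2} + 3 d\right)\right) d \left(-4\right)\right) = \left(11 + d\right) \left(d + 6 \left(d - \left(-6 + d^{2} + 3 d\right)\right) d \left(-4\right)\right) = \left(11 + d\right) \left(d + 6 \left(6 - d^{2} - 2 d\right) d \left(-4\right)\right) = \left(11 + d\right) \left(d + \left(36 - 12 d - 6 d^{2}\right) d \left(-4\right)\right) = \left(11 + d\right) \left(d + d \left(36 - 12 d - 6 d^{2}\right) \left(-4\right)\right) = \left(11 + d\right) \left(d - 4 d \left(36 - 12 d - 6 d^{2}\right)\right)$)
$- 80 g{\left(-6 \right)} 90 = - 80 \left(- 6 \left(-1573 + 24 \left(-6\right)^{3} + 312 \left(-6\right)^{2} + 385 \left(-6\right)\right)\right) 90 = - 80 \left(- 6 \left(-1573 + 24 \left(-216\right) + 312 \cdot 36 - 2310\right)\right) 90 = - 80 \left(- 6 \left(-1573 - 5184 + 11232 - 2310\right)\right) 90 = - 80 \left(\left(-6\right) 2165\right) 90 = \left(-80\right) \left(-12990\right) 90 = 1039200 \cdot 90 = 93528000$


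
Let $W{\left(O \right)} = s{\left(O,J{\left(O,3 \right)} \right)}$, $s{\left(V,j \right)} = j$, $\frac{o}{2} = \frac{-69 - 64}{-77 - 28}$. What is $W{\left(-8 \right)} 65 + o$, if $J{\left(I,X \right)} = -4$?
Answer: $- \frac{3862}{15} \approx -257.47$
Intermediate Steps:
$o = \frac{38}{15}$ ($o = 2 \frac{-69 - 64}{-77 - 28} = 2 \left(- \frac{133}{-105}\right) = 2 \left(\left(-133\right) \left(- \frac{1}{105}\right)\right) = 2 \cdot \frac{19}{15} = \frac{38}{15} \approx 2.5333$)
$W{\left(O \right)} = -4$
$W{\left(-8 \right)} 65 + o = \left(-4\right) 65 + \frac{38}{15} = -260 + \frac{38}{15} = - \frac{3862}{15}$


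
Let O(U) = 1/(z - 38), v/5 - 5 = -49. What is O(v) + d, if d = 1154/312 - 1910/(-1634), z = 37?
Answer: 492937/127452 ≈ 3.8676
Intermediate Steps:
v = -220 (v = 25 + 5*(-49) = 25 - 245 = -220)
O(U) = -1 (O(U) = 1/(37 - 38) = 1/(-1) = -1)
d = 620389/127452 (d = 1154*(1/312) - 1910*(-1/1634) = 577/156 + 955/817 = 620389/127452 ≈ 4.8676)
O(v) + d = -1 + 620389/127452 = 492937/127452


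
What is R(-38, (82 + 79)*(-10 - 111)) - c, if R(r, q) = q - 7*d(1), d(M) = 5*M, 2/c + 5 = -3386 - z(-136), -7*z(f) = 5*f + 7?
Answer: -238192773/12205 ≈ -19516.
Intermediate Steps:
z(f) = -1 - 5*f/7 (z(f) = -(5*f + 7)/7 = -(7 + 5*f)/7 = -1 - 5*f/7)
c = -7/12205 (c = 2/(-5 + (-3386 - (-1 - 5/7*(-136)))) = 2/(-5 + (-3386 - (-1 + 680/7))) = 2/(-5 + (-3386 - 1*673/7)) = 2/(-5 + (-3386 - 673/7)) = 2/(-5 - 24375/7) = 2/(-24410/7) = 2*(-7/24410) = -7/12205 ≈ -0.00057354)
R(r, q) = -35 + q (R(r, q) = q - 35 = -35 + q)
R(-38, (82 + 79)*(-10 - 111)) - c = (-35 + (82 + 79)*(-10 - 111)) - 1*(-7/12205) = (-35 + 161*(-121)) + 7/12205 = (-35 - 19481) + 7/12205 = -19516 + 7/12205 = -238192773/12205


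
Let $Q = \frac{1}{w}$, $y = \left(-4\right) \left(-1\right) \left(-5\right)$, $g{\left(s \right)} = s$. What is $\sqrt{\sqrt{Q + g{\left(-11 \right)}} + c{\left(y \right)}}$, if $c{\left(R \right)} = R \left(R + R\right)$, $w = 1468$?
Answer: $\frac{\sqrt{431004800 + 734 i \sqrt{5925949}}}{734} \approx 28.284 + 0.058628 i$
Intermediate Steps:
$y = -20$ ($y = 4 \left(-5\right) = -20$)
$Q = \frac{1}{1468} \approx 0.0006812$
$c{\left(R \right)} = 2 R^{2}$ ($c{\left(R \right)} = R 2 R = 2 R^{2}$)
$\sqrt{\sqrt{Q + g{\left(-11 \right)}} + c{\left(y \right)}} = \sqrt{\sqrt{\frac{1}{1468} - 11} + 2 \left(-20\right)^{2}} = \sqrt{\sqrt{- \frac{16147}{1468}} + 2 \cdot 400} = \sqrt{\frac{i \sqrt{5925949}}{734} + 800} = \sqrt{800 + \frac{i \sqrt{5925949}}{734}}$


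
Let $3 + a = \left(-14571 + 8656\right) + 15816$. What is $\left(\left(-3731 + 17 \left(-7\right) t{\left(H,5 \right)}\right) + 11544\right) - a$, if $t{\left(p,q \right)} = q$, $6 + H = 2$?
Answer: $-2680$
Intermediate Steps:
$H = -4$ ($H = -6 + 2 = -4$)
$a = 9898$ ($a = -3 + \left(\left(-14571 + 8656\right) + 15816\right) = -3 + \left(-5915 + 15816\right) = -3 + 9901 = 9898$)
$\left(\left(-3731 + 17 \left(-7\right) t{\left(H,5 \right)}\right) + 11544\right) - a = \left(\left(-3731 + 17 \left(-7\right) 5\right) + 11544\right) - 9898 = \left(\left(-3731 - 595\right) + 11544\right) - 9898 = \left(-4326 + 11544\right) - 9898 = 7218 - 9898 = -2680$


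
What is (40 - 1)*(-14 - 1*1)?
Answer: -585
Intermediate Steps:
(40 - 1)*(-14 - 1*1) = 39*(-14 - 1) = 39*(-15) = -585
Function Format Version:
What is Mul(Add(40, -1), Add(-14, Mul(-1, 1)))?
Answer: -585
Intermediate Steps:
Mul(Add(40, -1), Add(-14, Mul(-1, 1))) = Mul(39, Add(-14, -1)) = Mul(39, -15) = -585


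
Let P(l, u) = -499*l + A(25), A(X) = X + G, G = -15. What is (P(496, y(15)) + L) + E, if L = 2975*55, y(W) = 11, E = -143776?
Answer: -227645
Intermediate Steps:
A(X) = -15 + X (A(X) = X - 15 = -15 + X)
P(l, u) = 10 - 499*l (P(l, u) = -499*l + (-15 + 25) = -499*l + 10 = 10 - 499*l)
L = 163625
(P(496, y(15)) + L) + E = ((10 - 499*496) + 163625) - 143776 = ((10 - 247504) + 163625) - 143776 = (-247494 + 163625) - 143776 = -83869 - 143776 = -227645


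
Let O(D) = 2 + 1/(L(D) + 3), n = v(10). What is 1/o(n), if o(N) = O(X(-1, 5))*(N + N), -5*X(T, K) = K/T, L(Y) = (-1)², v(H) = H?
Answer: 1/45 ≈ 0.022222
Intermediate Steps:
L(Y) = 1
X(T, K) = -K/(5*T)
n = 10
O(D) = 9/4 (O(D) = 2 + 1/(1 + 3) = 2 + 1/4 = 2 + ¼ = 9/4)
o(N) = 9*N/2 (o(N) = 9*(N + N)/4 = 9*(2*N)/4 = 9*N/2)
1/o(n) = 1/((9/2)*10) = 1/45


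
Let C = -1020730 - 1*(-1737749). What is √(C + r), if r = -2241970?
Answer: 3*I*√169439 ≈ 1234.9*I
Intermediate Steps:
C = 717019 (C = -1020730 + 1737749 = 717019)
√(C + r) = √(717019 - 2241970) = √(-1524951) = 3*I*√169439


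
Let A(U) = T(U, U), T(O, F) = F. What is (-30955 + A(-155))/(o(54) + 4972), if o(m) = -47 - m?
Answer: -31110/4871 ≈ -6.3868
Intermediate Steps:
A(U) = U
(-30955 + A(-155))/(o(54) + 4972) = (-30955 - 155)/((-47 - 1*54) + 4972) = -31110/((-47 - 54) + 4972) = -31110/(-101 + 4972) = -31110/4871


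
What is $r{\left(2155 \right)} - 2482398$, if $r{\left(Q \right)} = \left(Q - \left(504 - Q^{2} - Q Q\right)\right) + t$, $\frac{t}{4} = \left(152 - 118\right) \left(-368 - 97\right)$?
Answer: $6744063$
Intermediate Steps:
$t = -63240$ ($t = 4 \left(152 - 118\right) \left(-368 - 97\right) = 4 \cdot 34 \left(-465\right) = 4 \left(-15810\right) = -63240$)
$r{\left(Q \right)} = -63744 + Q + 2 Q^{2}$ ($r{\left(Q \right)} = \left(Q - \left(504 - Q^{2} - Q Q\right)\right) - 63240 = \left(Q + \left(\left(Q^{2} + Q^{2}\right) - 504\right)\right) - 63240 = \left(Q + \left(2 Q^{2} - 504\right)\right) - 63240 = \left(Q + \left(-504 + 2 Q^{2}\right)\right) - 63240 = \left(-504 + Q + 2 Q^{2}\right) - 63240 = -63744 + Q + 2 Q^{2}$)
$r{\left(2155 \right)} - 2482398 = \left(-63744 + 2155 + 2 \cdot 2155^{2}\right) - 2482398 = \left(-63744 + 2155 + 2 \cdot 4644025\right) - 2482398 = \left(-63744 + 2155 + 9288050\right) - 2482398 = 9226461 - 2482398 = 6744063$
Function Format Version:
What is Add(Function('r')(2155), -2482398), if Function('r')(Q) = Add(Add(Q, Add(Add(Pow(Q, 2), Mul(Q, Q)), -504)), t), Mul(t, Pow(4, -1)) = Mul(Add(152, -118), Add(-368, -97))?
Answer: 6744063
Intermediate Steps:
t = -63240 (t = Mul(4, Mul(Add(152, -118), Add(-368, -97))) = Mul(4, Mul(34, -465)) = Mul(4, -15810) = -63240)
Function('r')(Q) = Add(-63744, Q, Mul(2, Pow(Q, 2))) (Function('r')(Q) = Add(Add(Q, Add(Add(Pow(Q, 2), Mul(Q, Q)), -504)), -63240) = Add(Add(Q, Add(Add(Pow(Q, 2), Pow(Q, 2)), -504)), -63240) = Add(Add(Q, Add(Mul(2, Pow(Q, 2)), -504)), -63240) = Add(Add(Q, Add(-504, Mul(2, Pow(Q, 2)))), -63240) = Add(Add(-504, Q, Mul(2, Pow(Q, 2))), -63240) = Add(-63744, Q, Mul(2, Pow(Q, 2))))
Add(Function('r')(2155), -2482398) = Add(Add(-63744, 2155, Mul(2, Pow(2155, 2))), -2482398) = Add(Add(-63744, 2155, Mul(2, 4644025)), -2482398) = Add(Add(-63744, 2155, 9288050), -2482398) = Add(9226461, -2482398) = 6744063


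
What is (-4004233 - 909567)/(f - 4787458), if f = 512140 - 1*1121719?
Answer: 4913800/5397037 ≈ 0.91046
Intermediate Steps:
f = -609579 (f = 512140 - 1121719 = -609579)
(-4004233 - 909567)/(f - 4787458) = (-4004233 - 909567)/(-609579 - 4787458) = -4913800/(-5397037) = -4913800*(-1/5397037) = 4913800/5397037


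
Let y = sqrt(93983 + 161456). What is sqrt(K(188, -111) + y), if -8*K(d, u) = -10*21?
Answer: sqrt(105 + 4*sqrt(255439))/2 ≈ 23.058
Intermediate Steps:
K(d, u) = 105/4 (K(d, u) = -(-5)*21/4 = -1/8*(-210) = 105/4)
y = sqrt(255439) ≈ 505.41
sqrt(K(188, -111) + y) = sqrt(105/4 + sqrt(255439))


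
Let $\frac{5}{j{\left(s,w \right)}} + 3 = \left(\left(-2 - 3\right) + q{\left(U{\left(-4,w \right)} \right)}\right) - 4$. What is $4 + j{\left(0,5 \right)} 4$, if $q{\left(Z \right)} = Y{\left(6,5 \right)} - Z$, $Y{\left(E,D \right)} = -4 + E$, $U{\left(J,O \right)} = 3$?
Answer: $\frac{32}{13} \approx 2.4615$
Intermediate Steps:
$q{\left(Z \right)} = 2 - Z$ ($q{\left(Z \right)} = \left(-4 + 6\right) - Z = 2 - Z$)
$j{\left(s,w \right)} = - \frac{5}{13}$ ($j{\left(s,w \right)} = \frac{5}{-3 + \left(\left(\left(-2 - 3\right) + \left(2 - 3\right)\right) - 4\right)} = \frac{5}{-3 - 10} = \frac{5}{-13} = 5 \left(- \frac{1}{13}\right) = - \frac{5}{13}$)
$4 + j{\left(0,5 \right)} 4 = 4 - \frac{20}{13} = \frac{32}{13}$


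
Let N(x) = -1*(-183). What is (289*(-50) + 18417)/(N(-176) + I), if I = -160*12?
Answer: -3967/1737 ≈ -2.2838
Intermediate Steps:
N(x) = 183
I = -1920
(289*(-50) + 18417)/(N(-176) + I) = (289*(-50) + 18417)/(183 - 1920) = (-14450 + 18417)/(-1737) = 3967*(-1/1737) = -3967/1737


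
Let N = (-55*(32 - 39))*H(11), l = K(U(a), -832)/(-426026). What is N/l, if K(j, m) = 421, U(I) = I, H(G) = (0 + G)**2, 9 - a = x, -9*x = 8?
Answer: -19846421210/421 ≈ -4.7141e+7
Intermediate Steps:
x = -8/9 (x = -1/9*8 = -8/9 ≈ -0.88889)
a = 89/9 (a = 9 - 1*(-8/9) = 9 + 8/9 = 89/9 ≈ 9.8889)
H(G) = G**2
l = -421/426026 (l = 421/(-426026) = 421*(-1/426026) = -421/426026 ≈ -0.00098820)
N = 46585 (N = -55*(32 - 39)*11**2 = -55*(-7)*121 = 385*121 = 46585)
N/l = 46585/(-421/426026) = 46585*(-426026/421) = -19846421210/421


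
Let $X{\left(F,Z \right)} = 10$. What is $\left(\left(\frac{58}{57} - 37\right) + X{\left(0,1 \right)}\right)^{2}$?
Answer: $\frac{2193361}{3249} \approx 675.09$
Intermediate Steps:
$\left(\left(\frac{58}{57} - 37\right) + X{\left(0,1 \right)}\right)^{2} = \left(\left(\frac{58}{57} - 37\right) + 10\right)^{2} = \left(- \frac{2051}{57} + 10\right)^{2} = \left(- \frac{1481}{57}\right)^{2} = \frac{2193361}{3249}$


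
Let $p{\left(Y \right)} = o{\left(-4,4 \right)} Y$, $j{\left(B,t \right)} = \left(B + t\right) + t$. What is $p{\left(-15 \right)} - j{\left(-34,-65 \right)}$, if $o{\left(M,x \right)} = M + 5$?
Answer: $149$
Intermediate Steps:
$o{\left(M,x \right)} = 5 + M$
$j{\left(B,t \right)} = B + 2 t$
$p{\left(Y \right)} = Y$ ($p{\left(Y \right)} = \left(5 - 4\right) Y = 1 Y = Y$)
$p{\left(-15 \right)} - j{\left(-34,-65 \right)} = -15 - \left(-34 + 2 \left(-65\right)\right) = -15 - \left(-34 - 130\right) = -15 - -164 = -15 + 164 = 149$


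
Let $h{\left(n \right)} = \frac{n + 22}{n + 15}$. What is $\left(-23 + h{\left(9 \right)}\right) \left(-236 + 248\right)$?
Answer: $- \frac{521}{2} \approx -260.5$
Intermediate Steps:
$h{\left(n \right)} = \frac{22 + n}{15 + n}$
$\left(-23 + h{\left(9 \right)}\right) \left(-236 + 248\right) = \left(-23 + \frac{22 + 9}{15 + 9}\right) \left(-236 + 248\right) = \left(-23 + \frac{1}{24} \cdot 31\right) 12 = \left(-23 + \frac{31}{24}\right) 12 = \left(- \frac{521}{24}\right) 12 = - \frac{521}{2}$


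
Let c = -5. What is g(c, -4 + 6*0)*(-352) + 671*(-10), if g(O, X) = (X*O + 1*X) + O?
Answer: -10582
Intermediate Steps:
g(O, X) = O + X + O*X (g(O, X) = (O*X + X) + O = (X + O*X) + O = O + X + O*X)
g(c, -4 + 6*0)*(-352) + 671*(-10) = (-5 + (-4 + 6*0) - 5*(-4 + 6*0))*(-352) + 671*(-10) = (-5 + (-4 + 0) - 5*(-4 + 0))*(-352) - 6710 = (-5 - 4 - 5*(-4))*(-352) - 6710 = (-5 - 4 + 20)*(-352) - 6710 = 11*(-352) - 6710 = -3872 - 6710 = -10582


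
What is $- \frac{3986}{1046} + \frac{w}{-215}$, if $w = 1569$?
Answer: $- \frac{1249082}{112445} \approx -11.108$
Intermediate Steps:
$- \frac{3986}{1046} + \frac{w}{-215} = - \frac{3986}{1046} + \frac{1569}{-215} = \left(-3986\right) \frac{1}{1046} + 1569 \left(- \frac{1}{215}\right) = - \frac{1993}{523} - \frac{1569}{215} = - \frac{1249082}{112445}$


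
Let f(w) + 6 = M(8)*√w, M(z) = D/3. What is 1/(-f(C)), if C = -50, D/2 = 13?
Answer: 27/17062 + 195*I*√2/17062 ≈ 0.0015825 + 0.016163*I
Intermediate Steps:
D = 26 (D = 2*13 = 26)
M(z) = 26/3
f(w) = -6 + 26*√w/3
1/(-f(C)) = 1/(-(-6 + 26*√(-50)/3)) = 1/(-(-6 + 26*(5*I*√2)/3)) = 1/(-(-6 + 130*I*√2/3)) = 1/(6 - 130*I*√2/3)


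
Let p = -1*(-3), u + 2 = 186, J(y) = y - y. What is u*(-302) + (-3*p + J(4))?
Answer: -55577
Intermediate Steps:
J(y) = 0
u = 184 (u = -2 + 186 = 184)
p = 3
u*(-302) + (-3*p + J(4)) = 184*(-302) + (-3*3 + 0) = -55568 + (-9 + 0) = -55568 - 9 = -55577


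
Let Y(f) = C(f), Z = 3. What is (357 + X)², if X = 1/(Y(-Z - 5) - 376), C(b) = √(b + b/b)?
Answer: 2*(47920467*√7 + 9008534609*I)/(752*√7 + 141369*I) ≈ 1.2745e+5 - 0.013361*I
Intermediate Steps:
C(b) = √(1 + b) (C(b) = √(b + 1) = √(1 + b))
Y(f) = √(1 + f)
X = 1/(-376 + I*√7) (X = 1/(√(1 + (-1*3 - 5)) - 376) = 1/(√(1 + (-3 - 5)) - 376) = 1/(√(1 - 8) - 376) = 1/(√(-7) - 376) = 1/(I*√7 - 376) = 1/(-376 + I*√7) ≈ -0.0026594 - 1.871e-5*I)
(357 + X)² = (357 + (-376/141383 - I*√7/141383))² = (50473355/141383 - I*√7/141383)²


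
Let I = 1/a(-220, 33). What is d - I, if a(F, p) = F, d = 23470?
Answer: 5163401/220 ≈ 23470.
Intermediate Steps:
I = -1/220 (I = 1/(-220) = -1/220 ≈ -0.0045455)
d - I = 23470 - 1*(-1/220) = 23470 + 1/220 = 5163401/220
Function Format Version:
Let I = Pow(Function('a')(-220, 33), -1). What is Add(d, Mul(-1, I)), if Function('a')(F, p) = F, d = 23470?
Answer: Rational(5163401, 220) ≈ 23470.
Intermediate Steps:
I = Rational(-1, 220) (I = Pow(-220, -1) = Rational(-1, 220) ≈ -0.0045455)
Add(d, Mul(-1, I)) = Add(23470, Mul(-1, Rational(-1, 220))) = Add(23470, Rational(1, 220)) = Rational(5163401, 220)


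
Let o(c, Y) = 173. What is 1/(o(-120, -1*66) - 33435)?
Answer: -1/33262 ≈ -3.0064e-5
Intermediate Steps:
1/(o(-120, -1*66) - 33435) = 1/(173 - 33435) = 1/(-33262) = -1/33262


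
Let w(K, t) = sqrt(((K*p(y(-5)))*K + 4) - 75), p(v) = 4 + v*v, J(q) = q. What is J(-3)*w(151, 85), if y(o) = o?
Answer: -9*sqrt(73462) ≈ -2439.3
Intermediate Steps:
p(v) = 4 + v**2
w(K, t) = sqrt(-71 + 29*K**2) (w(K, t) = sqrt(((K*(4 + (-5)**2))*K + 4) - 75) = sqrt(((K*(4 + 25))*K + 4) - 75) = sqrt(((K*29)*K + 4) - 75) = sqrt(((29*K)*K + 4) - 75) = sqrt((29*K**2 + 4) - 75) = sqrt((4 + 29*K**2) - 75) = sqrt(-71 + 29*K**2))
J(-3)*w(151, 85) = -3*sqrt(-71 + 29*151**2) = -3*sqrt(-71 + 29*22801) = -3*sqrt(-71 + 661229) = -9*sqrt(73462)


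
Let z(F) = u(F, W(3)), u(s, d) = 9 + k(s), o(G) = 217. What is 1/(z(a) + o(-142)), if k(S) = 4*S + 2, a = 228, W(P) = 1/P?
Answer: 1/1140 ≈ 0.00087719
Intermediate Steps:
k(S) = 2 + 4*S
u(s, d) = 11 + 4*s (u(s, d) = 9 + (2 + 4*s) = 11 + 4*s)
z(F) = 11 + 4*F
1/(z(a) + o(-142)) = 1/((11 + 4*228) + 217) = 1/((11 + 912) + 217) = 1/(923 + 217) = 1/1140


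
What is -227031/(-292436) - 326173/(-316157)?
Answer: 167162167295/92455688452 ≈ 1.8080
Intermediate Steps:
-227031/(-292436) - 326173/(-316157) = -227031*(-1/292436) - 326173*(-1/316157) = 227031/292436 + 326173/316157 = 167162167295/92455688452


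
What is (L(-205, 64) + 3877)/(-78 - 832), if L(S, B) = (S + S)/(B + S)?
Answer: -547067/128310 ≈ -4.2636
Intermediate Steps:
L(S, B) = 2*S/(B + S) (L(S, B) = (2*S)/(B + S) = 2*S/(B + S))
(L(-205, 64) + 3877)/(-78 - 832) = (2*(-205)/(64 - 205) + 3877)/(-78 - 832) = (2*(-205)/(-141) + 3877)/(-910) = (2*(-205)*(-1/141) + 3877)*(-1/910) = (410/141 + 3877)*(-1/910) = (547067/141)*(-1/910) = -547067/128310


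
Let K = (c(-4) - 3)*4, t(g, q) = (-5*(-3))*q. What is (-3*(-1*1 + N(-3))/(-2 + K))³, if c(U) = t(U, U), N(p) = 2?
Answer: 27/16387064 ≈ 1.6476e-6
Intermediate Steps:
t(g, q) = 15*q
c(U) = 15*U
K = -252 (K = (15*(-4) - 3)*4 = (-60 - 3)*4 = -63*4 = -252)
(-3*(-1*1 + N(-3))/(-2 + K))³ = (-3*(-1*1 + 2)/(-2 - 252))³ = (-3*(-1 + 2)/(-254))³ = (-3*(-1)/254)³ = (-3*(-1/254))³ = (3/254)³ = 27/16387064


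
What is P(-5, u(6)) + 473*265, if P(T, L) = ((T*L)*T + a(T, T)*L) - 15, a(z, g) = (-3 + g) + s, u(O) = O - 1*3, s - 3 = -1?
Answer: 125387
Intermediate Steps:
s = 2 (s = 3 - 1 = 2)
u(O) = -3 + O (u(O) = O - 3 = -3 + O)
a(z, g) = -1 + g (a(z, g) = (-3 + g) + 2 = -1 + g)
P(T, L) = -15 + L*T² + L*(-1 + T) (P(T, L) = ((T*L)*T + (-1 + T)*L) - 15 = ((L*T)*T + L*(-1 + T)) - 15 = (L*T² + L*(-1 + T)) - 15 = -15 + L*T² + L*(-1 + T))
P(-5, u(6)) + 473*265 = (-15 + (-3 + 6)*(-5)² + (-3 + 6)*(-1 - 5)) + 473*265 = (-15 + 3*25 + 3*(-6)) + 125345 = (-15 + 75 - 18) + 125345 = 42 + 125345 = 125387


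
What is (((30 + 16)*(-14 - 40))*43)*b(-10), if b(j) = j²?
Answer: -10681200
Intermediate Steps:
(((30 + 16)*(-14 - 40))*43)*b(-10) = (((30 + 16)*(-14 - 40))*43)*(-10)² = ((46*(-54))*43)*100 = -2484*43*100 = -106812*100 = -10681200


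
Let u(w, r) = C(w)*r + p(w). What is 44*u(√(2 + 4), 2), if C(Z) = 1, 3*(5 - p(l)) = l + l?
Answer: 308 - 88*√6/3 ≈ 236.15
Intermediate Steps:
p(l) = 5 - 2*l/3 (p(l) = 5 - (l + l)/3 = 5 - 2*l/3)
u(w, r) = 5 + r - 2*w/3 (u(w, r) = 1*r + (5 - 2*w/3) = r + (5 - 2*w/3) = 5 + r - 2*w/3)
44*u(√(2 + 4), 2) = 44*(5 + 2 - 2*√(2 + 4)/3) = 44*(5 + 2 - 2*√6/3) = 44*(7 - 2*√6/3) = 308 - 88*√6/3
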